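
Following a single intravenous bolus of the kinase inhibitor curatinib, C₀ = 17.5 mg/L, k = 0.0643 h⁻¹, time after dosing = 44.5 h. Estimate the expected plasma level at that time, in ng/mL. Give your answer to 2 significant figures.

C = C₀ · e^(−k·t) = 17.50 × e^(−0.06430 × 44.5)
  = 17.50 × 0.05719 = 1.001 mg/L
Convert: 1.001 mg/L × 1000 = 1001 ng/mL

1000 ng/mL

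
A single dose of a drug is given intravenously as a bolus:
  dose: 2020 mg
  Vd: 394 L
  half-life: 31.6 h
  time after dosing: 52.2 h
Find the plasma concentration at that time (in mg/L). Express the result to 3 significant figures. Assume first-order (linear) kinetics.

1.63 mg/L

C₀ = Dose / Vd = 2020 / 394 = 5.127 mg/L
k = ln2 / t½ = 0.693147 / 31.6 = 0.02194 h⁻¹
C = C₀ · e^(−k·t) = 5.127 × e^(−0.02194 × 52.2)
  = 5.127 × 0.3181 = 1.631 mg/L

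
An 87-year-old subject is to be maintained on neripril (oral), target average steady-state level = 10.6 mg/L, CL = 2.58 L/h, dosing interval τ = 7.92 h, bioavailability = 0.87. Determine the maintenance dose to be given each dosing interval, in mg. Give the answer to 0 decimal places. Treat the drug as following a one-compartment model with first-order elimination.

At steady state, F × (Dose/τ) = Css × CL.
Dose = Css × CL × τ / F = 10.6 × 2.580 × 7.92 / 0.87 = 249.0 mg

249 mg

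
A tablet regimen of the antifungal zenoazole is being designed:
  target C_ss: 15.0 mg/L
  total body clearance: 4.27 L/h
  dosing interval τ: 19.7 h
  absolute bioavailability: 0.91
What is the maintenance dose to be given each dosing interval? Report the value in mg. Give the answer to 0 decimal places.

At steady state, F × (Dose/τ) = Css × CL.
Dose = Css × CL × τ / F = 15.0 × 4.270 × 19.7 / 0.91 = 1387 mg

1387 mg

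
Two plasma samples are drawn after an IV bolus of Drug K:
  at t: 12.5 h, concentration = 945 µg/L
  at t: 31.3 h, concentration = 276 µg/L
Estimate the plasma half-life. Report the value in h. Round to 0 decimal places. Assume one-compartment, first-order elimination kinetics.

11 h

k = ln(C₁/C₂) / (t₂ − t₁) = ln(945/276) / (31.3 − 12.5)
  = 1.231 / 18.80 = 0.06548 h⁻¹
t½ = ln2 / k = 0.693147 / 0.06548 = 10.59 h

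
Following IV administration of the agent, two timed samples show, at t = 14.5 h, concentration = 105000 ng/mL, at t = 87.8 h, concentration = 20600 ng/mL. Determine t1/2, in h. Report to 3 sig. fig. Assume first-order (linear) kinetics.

k = ln(C₁/C₂) / (t₂ − t₁) = ln(105000/20600) / (87.8 − 14.5)
  = 1.629 / 73.30 = 0.02222 h⁻¹
t½ = ln2 / k = 0.693147 / 0.02222 = 31.19 h

31.2 h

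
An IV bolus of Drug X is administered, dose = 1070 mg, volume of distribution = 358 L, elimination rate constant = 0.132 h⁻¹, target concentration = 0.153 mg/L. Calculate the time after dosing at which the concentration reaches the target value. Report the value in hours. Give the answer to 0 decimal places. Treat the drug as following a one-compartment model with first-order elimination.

C₀ = Dose / Vd = 1070 / 358 = 2.989 mg/L
t = ln(C₀ / C) / k = ln(2.989 / 0.153) / 0.1320
  = ln(19.54) / 0.1320 = 2.972 / 0.1320 = 22.52 h

23 h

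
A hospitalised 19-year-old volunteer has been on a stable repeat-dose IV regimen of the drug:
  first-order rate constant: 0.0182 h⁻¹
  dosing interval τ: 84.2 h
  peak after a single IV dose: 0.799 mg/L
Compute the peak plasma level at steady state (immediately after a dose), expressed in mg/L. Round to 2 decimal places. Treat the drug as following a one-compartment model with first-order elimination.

e^(−kτ) = e^(−0.01820 × 84.2) = 0.2160
Accumulation ratio R = 1 / (1 − e^(−kτ)) = 1 / (1 − 0.2160) = 1.276
Steady-state peak = C₀ × R = 0.799 × 1.276 = 1.020 mg/L

1.02 mg/L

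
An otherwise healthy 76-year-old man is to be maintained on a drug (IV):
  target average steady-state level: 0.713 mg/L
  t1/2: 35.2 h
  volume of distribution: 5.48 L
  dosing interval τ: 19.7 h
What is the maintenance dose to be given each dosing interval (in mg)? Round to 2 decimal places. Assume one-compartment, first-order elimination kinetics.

k = ln2 / t½ = 0.693147 / 35.2 = 0.01969 h⁻¹
CL = k × Vd = 0.01969 × 5.48 = 0.1079 L/h
At steady state, Dose/τ = Css × CL.
Dose = Css × CL × τ = 0.713 × 0.1079 × 19.7 = 1.516 mg

1.52 mg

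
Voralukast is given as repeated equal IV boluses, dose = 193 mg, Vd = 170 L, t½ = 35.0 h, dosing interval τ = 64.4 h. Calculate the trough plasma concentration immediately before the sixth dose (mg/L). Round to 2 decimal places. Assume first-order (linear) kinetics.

0.44 mg/L

C₀ per dose = Dose / Vd = 193 / 170 = 1.135 mg/L
k = ln2 / t½ = 0.693147 / 35.0 = 0.01980 h⁻¹
Fraction remaining after one interval: r = e^(−kτ) = e^(−0.01980 × 64.4) = 0.2794
Before dose 6, 5 doses have been given (aged 1τ, 2τ, 3τ, 4τ, 5τ).
C_trough = C₀ × (r + r² + … + r^5) = C₀ × r(1−r^5)/(1−r)
        = 1.135 × 0.2794 × (1 − 0.001703) / (1 − 0.2794) = 0.4393 mg/L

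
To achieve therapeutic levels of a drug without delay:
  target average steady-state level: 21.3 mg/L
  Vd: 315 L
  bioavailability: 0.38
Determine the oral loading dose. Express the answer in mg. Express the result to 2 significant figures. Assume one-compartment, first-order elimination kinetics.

LD = Css × Vd / F = 21.3 × 315 / 0.38 = 17660 mg

18000 mg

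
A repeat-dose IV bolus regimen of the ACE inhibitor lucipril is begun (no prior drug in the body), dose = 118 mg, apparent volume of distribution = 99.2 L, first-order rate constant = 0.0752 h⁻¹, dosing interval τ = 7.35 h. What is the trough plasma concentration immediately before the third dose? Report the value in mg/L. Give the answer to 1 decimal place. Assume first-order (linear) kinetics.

1.1 mg/L

C₀ per dose = Dose / Vd = 118 / 99.2 = 1.190 mg/L
Fraction remaining after one interval: r = e^(−kτ) = e^(−0.07520 × 7.35) = 0.5754
Before dose 3, 2 doses have been given (aged 1τ, 2τ).
C_trough = C₀ × (r + r²) = 1.190 × (0.5754 + 0.3311) = 1.079 mg/L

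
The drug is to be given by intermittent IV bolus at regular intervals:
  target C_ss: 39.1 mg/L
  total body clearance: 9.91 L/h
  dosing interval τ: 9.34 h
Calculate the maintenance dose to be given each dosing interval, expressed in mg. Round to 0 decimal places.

At steady state, Dose/τ = Css × CL.
Dose = Css × CL × τ = 39.1 × 9.910 × 9.34 = 3619 mg

3619 mg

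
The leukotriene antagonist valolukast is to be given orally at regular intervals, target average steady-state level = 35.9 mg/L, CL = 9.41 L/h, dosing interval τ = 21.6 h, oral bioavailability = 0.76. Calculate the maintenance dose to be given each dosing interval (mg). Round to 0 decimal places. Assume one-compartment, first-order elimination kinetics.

9601 mg

At steady state, F × (Dose/τ) = Css × CL.
Dose = Css × CL × τ / F = 35.9 × 9.410 × 21.6 / 0.76 = 9601 mg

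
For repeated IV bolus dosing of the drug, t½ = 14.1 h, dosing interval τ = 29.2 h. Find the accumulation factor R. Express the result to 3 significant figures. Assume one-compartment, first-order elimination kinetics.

k = ln2 / t½ = 0.693147 / 14.1 = 0.04916 h⁻¹
e^(−kτ) = e^(−0.04916 × 29.2) = 0.2380
Accumulation ratio R = 1 / (1 − e^(−kτ)) = 1 / (1 − 0.2380) = 1.312

1.31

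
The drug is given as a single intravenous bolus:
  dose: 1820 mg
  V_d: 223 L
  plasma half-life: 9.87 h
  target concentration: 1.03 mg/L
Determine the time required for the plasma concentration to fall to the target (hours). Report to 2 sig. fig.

29 h

C₀ = Dose / Vd = 1820 / 223 = 8.161 mg/L
k = ln2 / t½ = 0.693147 / 9.87 = 0.07023 h⁻¹
t = ln(C₀ / C) / k = ln(8.161 / 1.03) / 0.07023
  = ln(7.923) / 0.07023 = 2.070 / 0.07023 = 29.47 h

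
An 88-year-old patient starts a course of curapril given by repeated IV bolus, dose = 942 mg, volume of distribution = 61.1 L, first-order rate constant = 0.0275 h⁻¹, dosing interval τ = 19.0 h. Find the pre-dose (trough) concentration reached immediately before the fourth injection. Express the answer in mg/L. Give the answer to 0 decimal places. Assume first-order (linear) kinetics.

18 mg/L

C₀ per dose = Dose / Vd = 942 / 61.1 = 15.42 mg/L
Fraction remaining after one interval: r = e^(−kτ) = e^(−0.02750 × 19.0) = 0.5930
Before dose 4, 3 doses have been given (aged 1τ, 2τ, 3τ).
C_trough = C₀ × (r + r² + … + r^3) = C₀ × r(1−r^3)/(1−r)
        = 15.42 × 0.5930 × (1 − 0.2085) / (1 − 0.5930) = 17.78 mg/L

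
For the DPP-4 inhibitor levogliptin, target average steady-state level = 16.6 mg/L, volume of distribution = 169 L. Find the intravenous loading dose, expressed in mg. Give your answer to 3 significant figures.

LD = Css × Vd = 16.6 × 169 = 2805 mg

2810 mg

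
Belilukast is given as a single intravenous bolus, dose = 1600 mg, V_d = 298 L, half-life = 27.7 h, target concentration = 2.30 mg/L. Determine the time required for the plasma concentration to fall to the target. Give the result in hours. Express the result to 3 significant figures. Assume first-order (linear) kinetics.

C₀ = Dose / Vd = 1600 / 298 = 5.369 mg/L
k = ln2 / t½ = 0.693147 / 27.7 = 0.02502 h⁻¹
t = ln(C₀ / C) / k = ln(5.369 / 2.30) / 0.02502
  = ln(2.334) / 0.02502 = 0.8476 / 0.02502 = 33.88 h

33.9 h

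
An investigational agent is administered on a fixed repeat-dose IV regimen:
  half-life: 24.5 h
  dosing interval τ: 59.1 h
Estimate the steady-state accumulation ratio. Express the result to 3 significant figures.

k = ln2 / t½ = 0.693147 / 24.5 = 0.02829 h⁻¹
e^(−kτ) = e^(−0.02829 × 59.1) = 0.1879
Accumulation ratio R = 1 / (1 − e^(−kτ)) = 1 / (1 − 0.1879) = 1.231

1.23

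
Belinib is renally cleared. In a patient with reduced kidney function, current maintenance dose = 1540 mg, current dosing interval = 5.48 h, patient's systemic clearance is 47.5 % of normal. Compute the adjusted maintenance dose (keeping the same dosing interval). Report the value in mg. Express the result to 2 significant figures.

730 mg

To keep the same average steady-state level, dosing rate must scale with clearance.
CL ratio = 47.5 / 100 = 0.4750
New dose (same interval) = 1540 × 0.4750 = 731.5 mg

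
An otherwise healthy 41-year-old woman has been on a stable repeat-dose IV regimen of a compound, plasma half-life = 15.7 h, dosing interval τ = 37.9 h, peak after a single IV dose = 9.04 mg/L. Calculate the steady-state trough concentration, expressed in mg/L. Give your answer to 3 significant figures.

k = ln2 / t½ = 0.693147 / 15.7 = 0.04415 h⁻¹
e^(−kτ) = e^(−0.04415 × 37.9) = 0.1876
Accumulation ratio R = 1 / (1 − e^(−kτ)) = 1 / (1 − 0.1876) = 1.231
Steady-state trough = C₀ × R × e^(−kτ) = 9.04 × 1.231 × 0.1876 = 2.088 mg/L

2.09 mg/L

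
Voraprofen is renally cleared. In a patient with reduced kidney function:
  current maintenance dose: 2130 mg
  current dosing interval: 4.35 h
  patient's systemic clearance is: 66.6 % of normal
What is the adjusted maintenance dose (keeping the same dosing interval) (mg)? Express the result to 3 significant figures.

1420 mg

To keep the same average steady-state level, dosing rate must scale with clearance.
CL ratio = 66.6 / 100 = 0.6660
New dose (same interval) = 2130 × 0.6660 = 1419 mg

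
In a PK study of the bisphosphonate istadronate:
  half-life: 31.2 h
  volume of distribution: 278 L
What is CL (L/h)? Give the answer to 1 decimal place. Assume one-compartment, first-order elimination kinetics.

6.2 L/h

k = ln2 / t½ = 0.693147 / 31.2 = 0.02222 h⁻¹
CL = k × Vd = 0.02222 × 278 = 6.177 L/h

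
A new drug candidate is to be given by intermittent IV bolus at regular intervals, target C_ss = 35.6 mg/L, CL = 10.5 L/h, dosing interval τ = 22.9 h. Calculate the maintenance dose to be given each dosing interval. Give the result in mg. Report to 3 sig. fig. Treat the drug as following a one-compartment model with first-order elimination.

8560 mg

At steady state, Dose/τ = Css × CL.
Dose = Css × CL × τ = 35.6 × 10.50 × 22.9 = 8560 mg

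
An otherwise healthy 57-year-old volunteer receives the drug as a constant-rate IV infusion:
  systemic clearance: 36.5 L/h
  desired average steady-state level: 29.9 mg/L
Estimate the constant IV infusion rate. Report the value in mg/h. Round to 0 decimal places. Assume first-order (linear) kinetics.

At steady state, infusion rate R₀ = Css × CL = 29.9 × 36.50 = 1091 mg/h

1091 mg/h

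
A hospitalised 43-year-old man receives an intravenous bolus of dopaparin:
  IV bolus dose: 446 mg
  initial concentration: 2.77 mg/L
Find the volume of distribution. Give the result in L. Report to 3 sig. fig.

161 L

Vd = Dose / C₀ = 446.0 / 2.77 = 161.0 L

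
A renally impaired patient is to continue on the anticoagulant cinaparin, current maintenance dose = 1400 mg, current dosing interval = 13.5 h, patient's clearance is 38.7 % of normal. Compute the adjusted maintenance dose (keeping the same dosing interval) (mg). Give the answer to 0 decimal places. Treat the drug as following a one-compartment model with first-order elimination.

To keep the same average steady-state level, dosing rate must scale with clearance.
CL ratio = 38.7 / 100 = 0.3870
New dose (same interval) = 1400 × 0.3870 = 541.8 mg

542 mg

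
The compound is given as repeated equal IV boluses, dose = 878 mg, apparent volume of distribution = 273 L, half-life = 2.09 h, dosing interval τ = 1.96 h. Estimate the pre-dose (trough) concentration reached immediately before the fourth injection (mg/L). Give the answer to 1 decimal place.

3.0 mg/L

C₀ per dose = Dose / Vd = 878 / 273 = 3.216 mg/L
k = ln2 / t½ = 0.693147 / 2.09 = 0.3316 h⁻¹
Fraction remaining after one interval: r = e^(−kτ) = e^(−0.3316 × 1.96) = 0.5221
Before dose 4, 3 doses have been given (aged 1τ, 2τ, 3τ).
C_trough = C₀ × (r + r² + … + r^3) = C₀ × r(1−r^3)/(1−r)
        = 3.216 × 0.5221 × (1 − 0.1423) / (1 − 0.5221) = 3.013 mg/L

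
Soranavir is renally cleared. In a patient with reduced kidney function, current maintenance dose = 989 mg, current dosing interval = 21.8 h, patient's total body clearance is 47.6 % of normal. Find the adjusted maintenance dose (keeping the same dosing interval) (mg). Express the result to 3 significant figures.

471 mg

To keep the same average steady-state level, dosing rate must scale with clearance.
CL ratio = 47.6 / 100 = 0.4760
New dose (same interval) = 989 × 0.4760 = 470.8 mg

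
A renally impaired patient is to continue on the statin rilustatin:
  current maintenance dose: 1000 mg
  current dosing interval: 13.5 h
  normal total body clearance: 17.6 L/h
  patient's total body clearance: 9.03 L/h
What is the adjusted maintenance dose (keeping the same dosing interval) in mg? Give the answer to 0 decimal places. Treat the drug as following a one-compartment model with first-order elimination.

513 mg

To keep the same average steady-state level, dosing rate must scale with clearance.
CL ratio = 9.03 / 17.6 = 0.5131
New dose (same interval) = 1000 × 0.5131 = 513.1 mg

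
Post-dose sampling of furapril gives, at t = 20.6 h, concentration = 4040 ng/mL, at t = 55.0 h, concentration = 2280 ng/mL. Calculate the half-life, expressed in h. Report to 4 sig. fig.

41.68 h

k = ln(C₁/C₂) / (t₂ − t₁) = ln(4040/2280) / (55.0 − 20.6)
  = 0.5721 / 34.40 = 0.01663 h⁻¹
t½ = ln2 / k = 0.693147 / 0.01663 = 41.68 h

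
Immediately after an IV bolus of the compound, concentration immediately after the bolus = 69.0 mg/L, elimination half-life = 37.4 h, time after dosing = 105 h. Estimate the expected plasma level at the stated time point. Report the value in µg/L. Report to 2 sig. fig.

9900 µg/L

k = ln2 / t½ = 0.693147 / 37.4 = 0.01853 h⁻¹
C = C₀ · e^(−k·t) = 69.00 × e^(−0.01853 × 105)
  = 69.00 × 0.1429 = 9.860 mg/L
Convert: 9.860 mg/L × 1000 = 9860 µg/L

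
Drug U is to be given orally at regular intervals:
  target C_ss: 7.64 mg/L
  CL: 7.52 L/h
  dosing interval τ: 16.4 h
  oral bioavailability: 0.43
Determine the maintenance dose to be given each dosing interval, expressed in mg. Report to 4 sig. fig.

2191 mg

At steady state, F × (Dose/τ) = Css × CL.
Dose = Css × CL × τ / F = 7.64 × 7.520 × 16.4 / 0.43 = 2191 mg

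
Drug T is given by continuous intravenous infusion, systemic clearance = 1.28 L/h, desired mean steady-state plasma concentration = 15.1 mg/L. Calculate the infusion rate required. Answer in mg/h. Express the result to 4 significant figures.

At steady state, infusion rate R₀ = Css × CL = 15.1 × 1.280 = 19.33 mg/h

19.33 mg/h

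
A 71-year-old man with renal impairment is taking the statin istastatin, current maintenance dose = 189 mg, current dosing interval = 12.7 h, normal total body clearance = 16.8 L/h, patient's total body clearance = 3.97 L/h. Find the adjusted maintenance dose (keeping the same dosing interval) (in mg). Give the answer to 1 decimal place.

To keep the same average steady-state level, dosing rate must scale with clearance.
CL ratio = 3.97 / 16.8 = 0.2363
New dose (same interval) = 189 × 0.2363 = 44.66 mg

44.7 mg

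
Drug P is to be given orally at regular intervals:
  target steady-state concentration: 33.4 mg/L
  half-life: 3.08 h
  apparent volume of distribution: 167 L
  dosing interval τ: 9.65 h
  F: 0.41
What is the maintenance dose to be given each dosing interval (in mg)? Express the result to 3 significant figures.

k = ln2 / t½ = 0.693147 / 3.08 = 0.2250 h⁻¹
CL = k × Vd = 0.2250 × 167 = 37.58 L/h
At steady state, F × (Dose/τ) = Css × CL.
Dose = Css × CL × τ / F = 33.4 × 37.58 × 9.65 / 0.41 = 29540 mg

29500 mg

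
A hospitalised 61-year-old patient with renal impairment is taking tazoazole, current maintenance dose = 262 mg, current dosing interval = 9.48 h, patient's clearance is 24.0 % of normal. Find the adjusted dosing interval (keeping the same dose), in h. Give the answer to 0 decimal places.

40 h

To keep the same average steady-state level, dosing rate must scale with clearance.
CL ratio = 24.0 / 100 = 0.2400
New interval (same dose) = 9.48 / 0.2400 = 39.50 h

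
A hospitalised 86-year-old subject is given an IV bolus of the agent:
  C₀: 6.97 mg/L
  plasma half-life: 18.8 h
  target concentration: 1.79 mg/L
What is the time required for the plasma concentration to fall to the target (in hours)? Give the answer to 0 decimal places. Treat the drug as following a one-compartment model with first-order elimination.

37 h

k = ln2 / t½ = 0.693147 / 18.8 = 0.03687 h⁻¹
t = ln(C₀ / C) / k = ln(6.970 / 1.79) / 0.03687
  = ln(3.894) / 0.03687 = 1.359 / 0.03687 = 36.86 h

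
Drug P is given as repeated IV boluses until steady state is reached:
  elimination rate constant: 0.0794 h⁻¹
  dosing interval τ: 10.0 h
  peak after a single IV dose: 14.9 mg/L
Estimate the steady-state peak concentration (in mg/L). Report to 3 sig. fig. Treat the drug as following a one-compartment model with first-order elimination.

e^(−kτ) = e^(−0.07940 × 10.0) = 0.4520
Accumulation ratio R = 1 / (1 − e^(−kτ)) = 1 / (1 − 0.4520) = 1.825
Steady-state peak = C₀ × R = 14.9 × 1.825 = 27.19 mg/L

27.2 mg/L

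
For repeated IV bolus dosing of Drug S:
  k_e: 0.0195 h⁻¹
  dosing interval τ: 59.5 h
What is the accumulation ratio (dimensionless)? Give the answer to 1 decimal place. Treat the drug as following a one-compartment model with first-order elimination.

e^(−kτ) = e^(−0.01950 × 59.5) = 0.3134
Accumulation ratio R = 1 / (1 − e^(−kτ)) = 1 / (1 − 0.3134) = 1.456

1.5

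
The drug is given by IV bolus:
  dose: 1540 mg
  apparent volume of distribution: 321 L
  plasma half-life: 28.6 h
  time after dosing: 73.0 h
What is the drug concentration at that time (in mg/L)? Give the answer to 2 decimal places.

0.82 mg/L

C₀ = Dose / Vd = 1540 / 321 = 4.798 mg/L
k = ln2 / t½ = 0.693147 / 28.6 = 0.02424 h⁻¹
C = C₀ · e^(−k·t) = 4.798 × e^(−0.02424 × 73.0)
  = 4.798 × 0.1704 = 0.8176 mg/L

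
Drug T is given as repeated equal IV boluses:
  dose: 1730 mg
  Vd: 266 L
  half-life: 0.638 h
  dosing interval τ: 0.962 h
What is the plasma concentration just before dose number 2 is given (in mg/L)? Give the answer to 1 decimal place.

C₀ per dose = Dose / Vd = 1730 / 266 = 6.504 mg/L
k = ln2 / t½ = 0.693147 / 0.638 = 1.086 h⁻¹
Fraction remaining after one interval: r = e^(−kτ) = e^(−1.086 × 0.962) = 0.3518
Before dose 2, 1 dose has been given (aged 1τ).
C_trough = C₀ × r = 6.504 × 0.3518 = 2.288 mg/L

2.3 mg/L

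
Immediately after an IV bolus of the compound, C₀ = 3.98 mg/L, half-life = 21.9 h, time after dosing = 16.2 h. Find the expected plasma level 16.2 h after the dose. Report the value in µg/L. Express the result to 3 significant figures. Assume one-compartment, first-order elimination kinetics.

2380 µg/L

k = ln2 / t½ = 0.693147 / 21.9 = 0.03165 h⁻¹
C = C₀ · e^(−k·t) = 3.980 × e^(−0.03165 × 16.2)
  = 3.980 × 0.5989 = 2.384 mg/L
Convert: 2.384 mg/L × 1000 = 2384 µg/L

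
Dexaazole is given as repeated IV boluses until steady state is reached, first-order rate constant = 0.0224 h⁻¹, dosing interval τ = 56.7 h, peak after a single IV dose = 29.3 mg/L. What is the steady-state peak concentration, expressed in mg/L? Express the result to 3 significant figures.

40.7 mg/L

e^(−kτ) = e^(−0.02240 × 56.7) = 0.2808
Accumulation ratio R = 1 / (1 − e^(−kτ)) = 1 / (1 − 0.2808) = 1.390
Steady-state peak = C₀ × R = 29.3 × 1.390 = 40.73 mg/L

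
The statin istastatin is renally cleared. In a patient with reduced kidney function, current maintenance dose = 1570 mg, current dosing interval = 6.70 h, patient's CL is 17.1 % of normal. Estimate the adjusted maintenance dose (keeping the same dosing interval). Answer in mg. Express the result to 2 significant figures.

To keep the same average steady-state level, dosing rate must scale with clearance.
CL ratio = 17.1 / 100 = 0.1710
New dose (same interval) = 1570 × 0.1710 = 268.5 mg

270 mg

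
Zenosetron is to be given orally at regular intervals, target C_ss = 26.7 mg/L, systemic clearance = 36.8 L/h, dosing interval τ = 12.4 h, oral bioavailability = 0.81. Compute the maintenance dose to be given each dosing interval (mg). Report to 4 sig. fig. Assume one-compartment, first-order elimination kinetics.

At steady state, F × (Dose/τ) = Css × CL.
Dose = Css × CL × τ / F = 26.7 × 36.80 × 12.4 / 0.81 = 15040 mg

15040 mg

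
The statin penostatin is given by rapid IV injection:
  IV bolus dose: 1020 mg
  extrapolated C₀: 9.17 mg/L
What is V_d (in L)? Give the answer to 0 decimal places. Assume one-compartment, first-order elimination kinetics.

111 L

Vd = Dose / C₀ = 1020 / 9.17 = 111.2 L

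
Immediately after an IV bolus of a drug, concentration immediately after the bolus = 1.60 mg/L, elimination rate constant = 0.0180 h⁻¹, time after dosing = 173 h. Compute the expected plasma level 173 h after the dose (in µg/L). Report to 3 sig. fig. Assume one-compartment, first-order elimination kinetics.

71.1 µg/L

C = C₀ · e^(−k·t) = 1.600 × e^(−0.01800 × 173)
  = 1.600 × 0.04442 = 0.07107 mg/L
Convert: 0.07107 mg/L × 1000 = 71.07 µg/L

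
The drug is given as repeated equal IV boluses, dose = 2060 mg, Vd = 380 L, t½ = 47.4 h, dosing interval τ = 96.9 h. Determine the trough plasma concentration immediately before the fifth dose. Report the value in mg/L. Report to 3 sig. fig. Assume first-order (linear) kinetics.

C₀ per dose = Dose / Vd = 2060 / 380 = 5.421 mg/L
k = ln2 / t½ = 0.693147 / 47.4 = 0.01462 h⁻¹
Fraction remaining after one interval: r = e^(−kτ) = e^(−0.01462 × 96.9) = 0.2425
Before dose 5, 4 doses have been given (aged 1τ, 2τ, 3τ, 4τ).
C_trough = C₀ × (r + r² + … + r^4) = C₀ × r(1−r^4)/(1−r)
        = 5.421 × 0.2425 × (1 − 0.003458) / (1 − 0.2425) = 1.729 mg/L

1.73 mg/L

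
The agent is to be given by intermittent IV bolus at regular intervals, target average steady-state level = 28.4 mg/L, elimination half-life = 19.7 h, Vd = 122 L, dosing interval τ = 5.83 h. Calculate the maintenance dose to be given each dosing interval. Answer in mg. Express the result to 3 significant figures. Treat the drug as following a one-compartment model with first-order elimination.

711 mg

k = ln2 / t½ = 0.693147 / 19.7 = 0.03519 h⁻¹
CL = k × Vd = 0.03519 × 122 = 4.293 L/h
At steady state, Dose/τ = Css × CL.
Dose = Css × CL × τ = 28.4 × 4.293 × 5.83 = 710.8 mg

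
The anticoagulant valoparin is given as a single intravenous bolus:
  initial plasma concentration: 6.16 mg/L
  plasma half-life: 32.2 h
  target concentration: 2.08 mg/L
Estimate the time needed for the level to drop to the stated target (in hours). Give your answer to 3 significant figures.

k = ln2 / t½ = 0.693147 / 32.2 = 0.02153 h⁻¹
t = ln(C₀ / C) / k = ln(6.160 / 2.08) / 0.02153
  = ln(2.962) / 0.02153 = 1.086 / 0.02153 = 50.44 h

50.4 h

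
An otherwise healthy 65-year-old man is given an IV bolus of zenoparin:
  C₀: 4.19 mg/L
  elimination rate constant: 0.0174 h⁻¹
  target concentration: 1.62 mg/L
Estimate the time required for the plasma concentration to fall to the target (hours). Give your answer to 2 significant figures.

t = ln(C₀ / C) / k = ln(4.190 / 1.62) / 0.01740
  = ln(2.586) / 0.01740 = 0.9501 / 0.01740 = 54.60 h

55 h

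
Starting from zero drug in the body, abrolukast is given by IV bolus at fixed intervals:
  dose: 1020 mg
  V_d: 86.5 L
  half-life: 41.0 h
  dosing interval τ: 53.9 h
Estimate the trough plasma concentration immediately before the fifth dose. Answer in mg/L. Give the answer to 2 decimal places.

C₀ per dose = Dose / Vd = 1020 / 86.5 = 11.79 mg/L
k = ln2 / t½ = 0.693147 / 41.0 = 0.01691 h⁻¹
Fraction remaining after one interval: r = e^(−kτ) = e^(−0.01691 × 53.9) = 0.4019
Before dose 5, 4 doses have been given (aged 1τ, 2τ, 3τ, 4τ).
C_trough = C₀ × (r + r² + … + r^4) = C₀ × r(1−r^4)/(1−r)
        = 11.79 × 0.4019 × (1 − 0.02609) / (1 − 0.4019) = 7.716 mg/L

7.72 mg/L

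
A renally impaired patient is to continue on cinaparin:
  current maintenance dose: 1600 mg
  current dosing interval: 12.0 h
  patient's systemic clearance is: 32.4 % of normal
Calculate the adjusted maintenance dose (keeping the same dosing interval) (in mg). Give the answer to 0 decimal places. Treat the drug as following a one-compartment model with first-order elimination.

To keep the same average steady-state level, dosing rate must scale with clearance.
CL ratio = 32.4 / 100 = 0.3240
New dose (same interval) = 1600 × 0.3240 = 518.4 mg

518 mg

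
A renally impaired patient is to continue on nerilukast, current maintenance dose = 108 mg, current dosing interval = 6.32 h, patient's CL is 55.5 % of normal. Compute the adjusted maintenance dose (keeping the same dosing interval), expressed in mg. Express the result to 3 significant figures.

59.9 mg

To keep the same average steady-state level, dosing rate must scale with clearance.
CL ratio = 55.5 / 100 = 0.5550
New dose (same interval) = 108 × 0.5550 = 59.94 mg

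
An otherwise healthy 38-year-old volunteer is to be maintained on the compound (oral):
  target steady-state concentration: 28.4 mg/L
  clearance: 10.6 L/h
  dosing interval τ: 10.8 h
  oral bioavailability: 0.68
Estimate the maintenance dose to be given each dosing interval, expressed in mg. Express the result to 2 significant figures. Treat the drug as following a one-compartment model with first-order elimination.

4800 mg

At steady state, F × (Dose/τ) = Css × CL.
Dose = Css × CL × τ / F = 28.4 × 10.60 × 10.8 / 0.68 = 4781 mg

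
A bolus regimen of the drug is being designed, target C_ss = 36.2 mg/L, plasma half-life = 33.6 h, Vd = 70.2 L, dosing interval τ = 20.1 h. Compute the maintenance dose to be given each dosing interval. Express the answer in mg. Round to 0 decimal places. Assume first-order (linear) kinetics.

1054 mg

k = ln2 / t½ = 0.693147 / 33.6 = 0.02063 h⁻¹
CL = k × Vd = 0.02063 × 70.2 = 1.448 L/h
At steady state, Dose/τ = Css × CL.
Dose = Css × CL × τ = 36.2 × 1.448 × 20.1 = 1054 mg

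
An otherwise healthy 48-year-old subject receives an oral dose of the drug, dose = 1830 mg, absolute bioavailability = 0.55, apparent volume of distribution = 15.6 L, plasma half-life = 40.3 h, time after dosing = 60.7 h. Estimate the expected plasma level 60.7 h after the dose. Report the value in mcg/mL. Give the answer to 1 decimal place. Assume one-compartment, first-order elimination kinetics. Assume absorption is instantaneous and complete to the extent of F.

22.7 mcg/mL

Amount reaching circulation = F × Dose = 0.55 × 1830 = 1007 mg
C₀ = F·Dose / Vd = 1007 / 15.6 = 64.55 mg/L
k = ln2 / t½ = 0.693147 / 40.3 = 0.01720 h⁻¹
C = C₀ · e^(−k·t) = 64.55 × e^(−0.01720 × 60.7)
  = 64.55 × 0.3520 = 22.72 mg/L
(22.72 mg/L = 22.72 mcg/mL)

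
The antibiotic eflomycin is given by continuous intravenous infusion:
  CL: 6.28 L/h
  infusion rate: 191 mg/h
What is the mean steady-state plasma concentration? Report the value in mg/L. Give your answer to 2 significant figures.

30 mg/L

At steady state Css = R₀ / CL = 191 / 6.280 = 30.41 mg/L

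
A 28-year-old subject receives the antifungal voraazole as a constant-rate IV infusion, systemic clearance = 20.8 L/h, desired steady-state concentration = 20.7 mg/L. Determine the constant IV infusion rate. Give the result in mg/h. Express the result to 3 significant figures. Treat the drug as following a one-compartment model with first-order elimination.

431 mg/h

At steady state, infusion rate R₀ = Css × CL = 20.7 × 20.80 = 430.6 mg/h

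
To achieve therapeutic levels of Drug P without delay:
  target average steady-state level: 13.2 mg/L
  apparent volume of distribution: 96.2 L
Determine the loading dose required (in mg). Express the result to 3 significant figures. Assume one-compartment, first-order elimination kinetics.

1270 mg

LD = Css × Vd = 13.2 × 96.2 = 1270 mg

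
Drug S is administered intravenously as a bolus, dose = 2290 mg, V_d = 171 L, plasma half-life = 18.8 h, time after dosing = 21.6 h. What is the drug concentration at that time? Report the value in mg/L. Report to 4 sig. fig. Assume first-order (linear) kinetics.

C₀ = Dose / Vd = 2290 / 171 = 13.39 mg/L
k = ln2 / t½ = 0.693147 / 18.8 = 0.03687 h⁻¹
C = C₀ · e^(−k·t) = 13.39 × e^(−0.03687 × 21.6)
  = 13.39 × 0.4510 = 6.039 mg/L

6.039 mg/L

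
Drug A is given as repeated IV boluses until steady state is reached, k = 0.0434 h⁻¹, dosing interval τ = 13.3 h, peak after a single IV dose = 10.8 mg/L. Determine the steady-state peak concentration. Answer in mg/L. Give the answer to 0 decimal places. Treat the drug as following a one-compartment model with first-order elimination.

25 mg/L

e^(−kτ) = e^(−0.04340 × 13.3) = 0.5615
Accumulation ratio R = 1 / (1 − e^(−kτ)) = 1 / (1 − 0.5615) = 2.281
Steady-state peak = C₀ × R = 10.8 × 2.281 = 24.63 mg/L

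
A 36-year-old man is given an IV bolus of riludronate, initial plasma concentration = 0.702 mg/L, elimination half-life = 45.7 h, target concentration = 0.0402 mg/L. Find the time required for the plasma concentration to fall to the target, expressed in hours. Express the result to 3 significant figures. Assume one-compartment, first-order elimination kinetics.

k = ln2 / t½ = 0.693147 / 45.7 = 0.01517 h⁻¹
t = ln(C₀ / C) / k = ln(0.7020 / 0.0402) / 0.01517
  = ln(17.46) / 0.01517 = 2.860 / 0.01517 = 188.5 h

189 h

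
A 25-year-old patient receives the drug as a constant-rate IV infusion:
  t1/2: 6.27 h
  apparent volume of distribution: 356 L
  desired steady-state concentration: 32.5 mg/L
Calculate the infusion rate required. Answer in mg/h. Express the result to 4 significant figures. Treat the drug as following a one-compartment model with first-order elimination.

1279 mg/h

k = ln2 / t½ = 0.693147 / 6.27 = 0.1105 h⁻¹
CL = k × Vd = 0.1105 × 356 = 39.34 L/h
At steady state, infusion rate R₀ = Css × CL = 32.5 × 39.34 = 1279 mg/h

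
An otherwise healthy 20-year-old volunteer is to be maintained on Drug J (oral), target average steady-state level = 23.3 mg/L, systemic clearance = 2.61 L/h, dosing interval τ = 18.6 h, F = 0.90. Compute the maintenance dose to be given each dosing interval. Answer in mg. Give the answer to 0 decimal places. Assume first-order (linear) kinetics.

1257 mg

At steady state, F × (Dose/τ) = Css × CL.
Dose = Css × CL × τ / F = 23.3 × 2.610 × 18.6 / 0.90 = 1257 mg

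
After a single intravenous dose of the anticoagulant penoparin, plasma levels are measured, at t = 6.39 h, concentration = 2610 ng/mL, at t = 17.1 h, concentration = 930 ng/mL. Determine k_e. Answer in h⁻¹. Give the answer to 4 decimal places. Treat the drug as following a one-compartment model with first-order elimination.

0.0964 h⁻¹

k = ln(C₁/C₂) / (t₂ − t₁) = ln(2610/930) / (17.1 − 6.39)
  = 1.032 / 10.71 = 0.09636 h⁻¹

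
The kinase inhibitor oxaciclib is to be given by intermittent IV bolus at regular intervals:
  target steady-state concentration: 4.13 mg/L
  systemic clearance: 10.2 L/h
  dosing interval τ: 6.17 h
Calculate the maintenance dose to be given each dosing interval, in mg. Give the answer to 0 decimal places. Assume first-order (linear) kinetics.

260 mg

At steady state, Dose/τ = Css × CL.
Dose = Css × CL × τ = 4.13 × 10.20 × 6.17 = 259.9 mg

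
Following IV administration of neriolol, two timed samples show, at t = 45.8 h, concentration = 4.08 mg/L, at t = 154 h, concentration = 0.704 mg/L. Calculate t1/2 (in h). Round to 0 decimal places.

k = ln(C₁/C₂) / (t₂ − t₁) = ln(4.08/0.704) / (154 − 45.8)
  = 1.757 / 108.2 = 0.01624 h⁻¹
t½ = ln2 / k = 0.693147 / 0.01624 = 42.68 h

43 h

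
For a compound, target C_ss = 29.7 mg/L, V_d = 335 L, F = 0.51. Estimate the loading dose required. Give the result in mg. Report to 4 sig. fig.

19510 mg

LD = Css × Vd / F = 29.7 × 335 / 0.51 = 19510 mg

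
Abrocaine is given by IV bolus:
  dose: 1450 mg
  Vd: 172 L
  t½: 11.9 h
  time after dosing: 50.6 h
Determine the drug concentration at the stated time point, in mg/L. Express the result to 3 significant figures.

C₀ = Dose / Vd = 1450 / 172 = 8.430 mg/L
k = ln2 / t½ = 0.693147 / 11.9 = 0.05825 h⁻¹
C = C₀ · e^(−k·t) = 8.430 × e^(−0.05825 × 50.6)
  = 8.430 × 0.05247 = 0.4423 mg/L

0.442 mg/L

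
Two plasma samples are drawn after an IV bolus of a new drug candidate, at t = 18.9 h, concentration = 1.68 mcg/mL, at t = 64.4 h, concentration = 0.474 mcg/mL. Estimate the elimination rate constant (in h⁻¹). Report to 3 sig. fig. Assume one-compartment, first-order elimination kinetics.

k = ln(C₁/C₂) / (t₂ − t₁) = ln(1.68/0.474) / (64.4 − 18.9)
  = 1.265 / 45.50 = 0.02780 h⁻¹

0.0278 h⁻¹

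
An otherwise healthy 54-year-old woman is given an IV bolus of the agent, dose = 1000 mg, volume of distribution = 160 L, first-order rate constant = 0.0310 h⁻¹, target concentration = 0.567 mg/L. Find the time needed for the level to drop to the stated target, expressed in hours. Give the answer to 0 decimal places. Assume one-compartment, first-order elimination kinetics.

77 h

C₀ = Dose / Vd = 1000 / 160 = 6.250 mg/L
t = ln(C₀ / C) / k = ln(6.250 / 0.567) / 0.03100
  = ln(11.02) / 0.03100 = 2.400 / 0.03100 = 77.42 h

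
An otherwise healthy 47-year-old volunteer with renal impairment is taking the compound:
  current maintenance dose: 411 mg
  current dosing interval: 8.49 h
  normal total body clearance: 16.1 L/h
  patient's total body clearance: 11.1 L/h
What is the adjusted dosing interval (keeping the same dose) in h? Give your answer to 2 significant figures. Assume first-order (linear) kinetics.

12 h

To keep the same average steady-state level, dosing rate must scale with clearance.
CL ratio = 11.1 / 16.1 = 0.6894
New interval (same dose) = 8.49 / 0.6894 = 12.32 h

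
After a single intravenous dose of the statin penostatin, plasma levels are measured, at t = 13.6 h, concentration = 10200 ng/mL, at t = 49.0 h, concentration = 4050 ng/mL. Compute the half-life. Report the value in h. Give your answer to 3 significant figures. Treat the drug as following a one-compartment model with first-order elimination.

k = ln(C₁/C₂) / (t₂ − t₁) = ln(10200/4050) / (49.0 − 13.6)
  = 0.9237 / 35.40 = 0.02609 h⁻¹
t½ = ln2 / k = 0.693147 / 0.02609 = 26.57 h

26.6 h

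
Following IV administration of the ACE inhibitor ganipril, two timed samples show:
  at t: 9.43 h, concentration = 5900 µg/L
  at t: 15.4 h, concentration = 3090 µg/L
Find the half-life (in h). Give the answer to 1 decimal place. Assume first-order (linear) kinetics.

6.4 h

k = ln(C₁/C₂) / (t₂ − t₁) = ln(5900/3090) / (15.4 − 9.43)
  = 0.6468 / 5.970 = 0.1083 h⁻¹
t½ = ln2 / k = 0.693147 / 0.1083 = 6.400 h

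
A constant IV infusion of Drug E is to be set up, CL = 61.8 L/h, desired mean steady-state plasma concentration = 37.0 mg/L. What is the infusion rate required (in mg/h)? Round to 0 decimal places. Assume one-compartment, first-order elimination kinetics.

At steady state, infusion rate R₀ = Css × CL = 37.0 × 61.80 = 2287 mg/h

2287 mg/h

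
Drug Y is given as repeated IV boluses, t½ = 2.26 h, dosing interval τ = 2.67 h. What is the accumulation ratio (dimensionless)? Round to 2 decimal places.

k = ln2 / t½ = 0.693147 / 2.26 = 0.3067 h⁻¹
e^(−kτ) = e^(−0.3067 × 2.67) = 0.4409
Accumulation ratio R = 1 / (1 − e^(−kτ)) = 1 / (1 − 0.4409) = 1.789

1.79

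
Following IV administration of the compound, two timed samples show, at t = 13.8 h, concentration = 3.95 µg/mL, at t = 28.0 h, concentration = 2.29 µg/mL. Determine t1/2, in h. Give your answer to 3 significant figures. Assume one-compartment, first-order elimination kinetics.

18.1 h

k = ln(C₁/C₂) / (t₂ − t₁) = ln(3.95/2.29) / (28.0 − 13.8)
  = 0.5452 / 14.20 = 0.03839 h⁻¹
t½ = ln2 / k = 0.693147 / 0.03839 = 18.06 h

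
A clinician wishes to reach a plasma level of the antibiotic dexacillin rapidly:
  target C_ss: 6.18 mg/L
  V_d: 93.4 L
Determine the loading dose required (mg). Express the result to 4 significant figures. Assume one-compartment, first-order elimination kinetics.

577.2 mg

LD = Css × Vd = 6.18 × 93.4 = 577.2 mg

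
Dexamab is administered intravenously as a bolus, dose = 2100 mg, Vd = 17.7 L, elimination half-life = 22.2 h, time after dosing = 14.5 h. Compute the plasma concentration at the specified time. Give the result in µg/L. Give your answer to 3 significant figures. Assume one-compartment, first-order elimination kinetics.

75400 µg/L

C₀ = Dose / Vd = 2100 / 17.7 = 118.6 mg/L
k = ln2 / t½ = 0.693147 / 22.2 = 0.03122 h⁻¹
C = C₀ · e^(−k·t) = 118.6 × e^(−0.03122 × 14.5)
  = 118.6 × 0.6359 = 75.42 mg/L
Convert: 75.42 mg/L × 1000 = 75420 µg/L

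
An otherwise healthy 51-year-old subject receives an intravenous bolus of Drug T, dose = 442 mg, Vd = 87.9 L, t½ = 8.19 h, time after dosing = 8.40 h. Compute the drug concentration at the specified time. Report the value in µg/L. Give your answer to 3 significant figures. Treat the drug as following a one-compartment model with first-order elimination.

2470 µg/L

C₀ = Dose / Vd = 442.0 / 87.9 = 5.028 mg/L
k = ln2 / t½ = 0.693147 / 8.19 = 0.08463 h⁻¹
C = C₀ · e^(−k·t) = 5.028 × e^(−0.08463 × 8.40)
  = 5.028 × 0.4912 = 2.470 mg/L
Convert: 2.470 mg/L × 1000 = 2470 µg/L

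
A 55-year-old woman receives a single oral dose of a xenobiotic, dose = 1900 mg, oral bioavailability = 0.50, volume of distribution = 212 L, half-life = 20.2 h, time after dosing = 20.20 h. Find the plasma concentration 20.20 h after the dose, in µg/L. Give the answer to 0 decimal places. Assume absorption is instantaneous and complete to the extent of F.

2241 µg/L

Amount reaching circulation = F × Dose = 0.50 × 1900 = 950.0 mg
C₀ = F·Dose / Vd = 950.0 / 212 = 4.481 mg/L
k = ln2 / t½ = 0.693147 / 20.2 = 0.03431 h⁻¹
t / t½ = 20.20 / 20.2 = 1 half-lives
C = C₀ × (1/2)^1 = 4.481 × 0.5000 = 2.241 mg/L
Convert: 2.241 mg/L × 1000 = 2241 µg/L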